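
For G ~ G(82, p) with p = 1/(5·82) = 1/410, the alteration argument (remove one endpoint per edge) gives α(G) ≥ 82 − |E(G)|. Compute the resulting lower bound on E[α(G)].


E[|E(G)|] = C(82, 2)·p = 3321 · (1/410) = 81/10.
E[α(G)] ≥ n − E[|E(G)|] = 82 − 81/10 = 739/10.
Numerically: ≈ 73.90000.
(This is only a lower bound; the true E[α(G)] may be larger.)

E[α(G)] ≥ 739/10 ≈ 73.90000.


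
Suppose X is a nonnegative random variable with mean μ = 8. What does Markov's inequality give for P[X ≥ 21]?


μ = E[X] = 8, a = 21.
Markov: P[X ≥ 21] ≤ μ/a = (8)/21 = 8/21.
Numerically: ≈ 0.381.
(Since a = 21 > μ = 8.000, the bound 8/21 is < 1 and informative.)

P[X ≥ 21] ≤ 8/21 ≈ 0.381.


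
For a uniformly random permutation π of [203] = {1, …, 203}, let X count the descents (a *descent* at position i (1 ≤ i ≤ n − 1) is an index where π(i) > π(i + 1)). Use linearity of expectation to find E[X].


Write X = Σ X_I over i = 1, …, 202, with X_I the indicator of one descent.
There are 202 indicators.
For each fixed i, the pair (π(i), π(i+1)) is a uniformly random ordered pair of distinct values from {1, …, 203}; by symmetry P[π(i) > π(i+1)] = 1/2.
By linearity: E[X] = 202 · (1/2) = (203 − 1) · (1/2) = 101 ≈ 101.000.

E[X] = 101 = 101.000.


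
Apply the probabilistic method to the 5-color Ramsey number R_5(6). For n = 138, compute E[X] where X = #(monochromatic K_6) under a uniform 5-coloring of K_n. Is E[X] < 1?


E[X] = C(138, 6) · 5^{1 − 15} = 8592039666 · 5^{−14} = 8592039666/6103515625.
As a reduced fraction: E[X] = 8592039666/6103515625 ≈ 1.407720.
Is E[X] < 1? NO.
Since E[X] ≥ 1, the first-moment bound is inconclusive at n = 138; it does NOT by itself certify R_5(6) > 138.

E[X] = 8592039666/6103515625 ≈ 1.407720; E[X] ≥ 1; first-moment method inconclusive here.


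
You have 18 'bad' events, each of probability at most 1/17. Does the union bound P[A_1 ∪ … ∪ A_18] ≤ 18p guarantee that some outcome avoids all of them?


Union bound: P[∪_{i=1}^{18} A_i] ≤ Σ_i P[A_i] ≤ 18·p = 18·(1/17) = 18/17.
Numerically: 18/17 ≈ 1.0588.
Is 18/17 < 1? NO.
Since the bound 18/17 is ≥ 1, the union bound is uninformative here; it does NOT by itself certify existence.

18·p = 18/17 ≈ 1.0588; existence NOT certified by the union bound.


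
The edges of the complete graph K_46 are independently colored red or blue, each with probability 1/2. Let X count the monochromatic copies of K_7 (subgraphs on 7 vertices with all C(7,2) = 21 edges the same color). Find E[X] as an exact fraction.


Let X = Σ_S X_S over the C(46, 7) = 53524680 subsets S of size 7, where X_S = 1 if the K_7 on S is monochromatic.
For a fixed S, the K_7 on S has C(7, 2) = 21 edges. P[all 21 edges red] = (1/2)^21, and likewise for blue, so P[monochromatic] = 2·(1/2)^21 = 2^{1 − 21} = 1/1048576.
By linearity of expectation: E[X] = C(46, 7) · 2^{1 − 21} = 53524680 · 1/1048576 = 6690585/131072.
Numerically: E[X] ≈ 51.04511.

E[X] = C(46,7)·2^(1−C(7,2)) = 6690585/131072 ≈ 51.04511.


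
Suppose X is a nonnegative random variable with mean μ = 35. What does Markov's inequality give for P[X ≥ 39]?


μ = E[X] = 35, a = 39.
Markov: P[X ≥ 39] ≤ μ/a = (35)/39 = 35/39.
Numerically: ≈ 0.8974.
(Since a = 39 > μ = 35.0000, the bound 35/39 is < 1 and informative.)

P[X ≥ 39] ≤ 35/39 ≈ 0.8974.


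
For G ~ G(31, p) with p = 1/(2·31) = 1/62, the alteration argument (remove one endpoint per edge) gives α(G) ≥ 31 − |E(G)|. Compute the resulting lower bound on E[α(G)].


E[|E(G)|] = C(31, 2)·p = 465 · (1/62) = 15/2.
E[α(G)] ≥ n − E[|E(G)|] = 31 − 15/2 = 47/2.
Numerically: ≈ 23.500.
(This is only a lower bound; the true E[α(G)] may be larger.)

E[α(G)] ≥ 47/2 ≈ 23.500.


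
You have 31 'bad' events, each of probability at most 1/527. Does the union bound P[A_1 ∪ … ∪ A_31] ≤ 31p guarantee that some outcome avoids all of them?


Union bound: P[∪_{i=1}^{31} A_i] ≤ Σ_i P[A_i] ≤ 31·p = 31·(1/527) = 1/17.
Numerically: 1/17 ≈ 0.059.
Is 1/17 < 1? YES.
Since P[∪ A_i] ≤ 1/17 < 1, the complement has P[∩ A_i^c] ≥ 1 − 1/17 = 16/17 > 0, so some outcome avoids every A_i.

31·p = 1/17 ≈ 0.059; existence CERTIFIED by the union bound.


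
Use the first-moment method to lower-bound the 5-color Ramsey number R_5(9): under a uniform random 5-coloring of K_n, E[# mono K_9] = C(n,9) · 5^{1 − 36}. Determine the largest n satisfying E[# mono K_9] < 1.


We need C(n, 9) · 5^{1 − 36} < 1, i.e. C(n, 9) < 5^{36 − 1} = 2910383045673370361328125.
Check values of n near the boundary:
  n = 2170: C(2170, 9) = 2891746779868845075610510; 2891746779868845075610510 < 2910383045673370361328125? YES
  n = 2171: C(2171, 9) = 2903784578674959601827205; 2903784578674959601827205 < 2910383045673370361328125? YES
  n = 2172: C(2172, 9) = 2915866900084148060642020; 2915866900084148060642020 < 2910383045673370361328125? NO
  n = 2173: C(2173, 9) = 2927993888115921319674265; 2927993888115921319674265 < 2910383045673370361328125? NO
  n = 2174: C(2174, 9) = 2940165687188920530702934; 2940165687188920530702934 < 2910383045673370361328125? NO
The largest n with C(n, 9) < 2910383045673370361328125 is n = 2171 (where E[X] = 580756915734991920365441/582076609134674072265625 ≈ 0.9977). Hence R_5(9) > 2171, i.e. R_5(9) ≥ 2172.

Largest n = 2171; hence R_5(9) > 2171.


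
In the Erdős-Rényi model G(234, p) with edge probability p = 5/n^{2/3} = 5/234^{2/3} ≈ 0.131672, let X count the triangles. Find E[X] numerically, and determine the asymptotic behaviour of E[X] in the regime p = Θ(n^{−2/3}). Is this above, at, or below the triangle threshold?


Number of potential triangles: C(234, 3) = 2108184.
Each occurs with probability p³ ≈ (0.131672)³ ≈ 2.28285485e-03.
By linearity: E[X] = C(234, 3)·p³ ≈ 2108184 · 2.28285485e-03 ≈ 4812.678063.
Since α = 2/3 < 1, p = c/n^{2/3} ≫ 1/n is above the triangle threshold p ~ 1/n. Asymptotically E[X] ~ (c³/6)·n^{3(1−α)} = (5³/6)·n^{1} → ∞; triangles are abundant w.h.p.

E[X] ≈ 4812.678063; in regime p = Θ(1/n^{2/3}) E[X] diverges (above the triangle threshold p ~ 1/n).


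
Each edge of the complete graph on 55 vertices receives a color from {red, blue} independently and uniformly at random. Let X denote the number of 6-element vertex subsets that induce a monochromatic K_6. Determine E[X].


Let X = Σ_S X_S over the C(55, 6) = 28989675 subsets S of size 6, where X_S = 1 if the K_6 on S is monochromatic.
For a fixed S, the K_6 on S has C(6, 2) = 15 edges. P[all 15 edges red] = (1/2)^15, and likewise for blue, so P[monochromatic] = 2·(1/2)^15 = 2^{1 − 15} = 1/16384.
By linearity of expectation: E[X] = C(55, 6) · 2^{1 − 15} = 28989675 · 1/16384 = 28989675/16384.
Numerically: E[X] ≈ 1769.389.

E[X] = C(55,6)·2^(1−C(6,2)) = 28989675/16384 ≈ 1769.389.


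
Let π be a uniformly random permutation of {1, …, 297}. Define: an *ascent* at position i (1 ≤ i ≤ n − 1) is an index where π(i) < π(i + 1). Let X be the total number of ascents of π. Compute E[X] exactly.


Write X = Σ X_I over i = 1, …, 296, with X_I the indicator of one ascent.
There are 296 indicators.
For each fixed i, the pair (π(i), π(i+1)) is a uniformly random ordered pair of distinct values from {1, …, 297}; by symmetry P[π(i) < π(i+1)] = 1/2.
By linearity: E[X] = 296 · (1/2) = (297 − 1) · (1/2) = 148 ≈ 148.000.

E[X] = 148 = 148.000.


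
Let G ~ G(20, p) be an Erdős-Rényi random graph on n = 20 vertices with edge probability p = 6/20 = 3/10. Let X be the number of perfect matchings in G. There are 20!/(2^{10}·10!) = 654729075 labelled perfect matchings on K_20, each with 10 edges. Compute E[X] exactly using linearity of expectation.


K_20 has 20!/(2^{10}·10!) = 654729075 labelled perfect matchings.
For each such perfect matching H, let X_H = 1 if all 10 edges of H are present in G. Then P[X_H = 1] = p^{10} = (3/10)^{10} = 59049/10000000000.
By linearity: E[X] = Σ_H E[X_H] = 654729075 · p^{10} = 654729075 · 59049/10000000000 = 1546443885987/400000000.
Numerically: E[X] ≈ 3866.1.

E[X] = 654729075 · (3/10)^{10} = 1546443885987/400000000 ≈ 3866.1.


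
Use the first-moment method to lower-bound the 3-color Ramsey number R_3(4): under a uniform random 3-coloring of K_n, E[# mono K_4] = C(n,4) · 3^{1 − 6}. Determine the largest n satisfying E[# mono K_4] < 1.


We need C(n, 4) · 3^{1 − 6} < 1, i.e. C(n, 4) < 3^{6 − 1} = 243.
Check values of n near the boundary:
  n = 5: C(5, 4) = 5; 5 < 243? YES
  n = 6: C(6, 4) = 15; 15 < 243? YES
  n = 7: C(7, 4) = 35; 35 < 243? YES
  n = 8: C(8, 4) = 70; 70 < 243? YES
  n = 9: C(9, 4) = 126; 126 < 243? YES
  n = 10: C(10, 4) = 210; 210 < 243? YES
  n = 11: C(11, 4) = 330; 330 < 243? NO
  n = 12: C(12, 4) = 495; 495 < 243? NO
  n = 13: C(13, 4) = 715; 715 < 243? NO
The largest n with C(n, 4) < 243 is n = 10 (where E[X] = 70/81 ≈ 0.864). Hence R_3(4) > 10, i.e. R_3(4) ≥ 11.

Largest n = 10; hence R_3(4) > 10.


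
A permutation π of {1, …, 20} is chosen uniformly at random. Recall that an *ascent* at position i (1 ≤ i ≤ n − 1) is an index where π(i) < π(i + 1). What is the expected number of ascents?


Write X = Σ X_I over i = 1, …, 19, with X_I the indicator of one ascent.
There are 19 indicators.
For each fixed i, the pair (π(i), π(i+1)) is a uniformly random ordered pair of distinct values from {1, …, 20}; by symmetry P[π(i) < π(i+1)] = 1/2.
By linearity: E[X] = 19 · (1/2) = (20 − 1) · (1/2) = 19/2 ≈ 9.500.

E[X] = 19/2 = 9.500.


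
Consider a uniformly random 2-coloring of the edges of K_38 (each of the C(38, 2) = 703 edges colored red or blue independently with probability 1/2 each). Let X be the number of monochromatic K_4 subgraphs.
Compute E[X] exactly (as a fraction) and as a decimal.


Let X = Σ_S X_S over the C(38, 4) = 73815 subsets S of size 4, where X_S = 1 if the K_4 on S is monochromatic.
For a fixed S, the K_4 on S has C(4, 2) = 6 edges. P[all 6 edges red] = (1/2)^6, and likewise for blue, so P[monochromatic] = 2·(1/2)^6 = 2^{1 − 6} = 1/32.
By linearity: E[X] = C(38, 4) · 2^{1 − 6} = 73815 · 1/32 = 73815/32.
Numerically: E[X] ≈ 2306.71875.

E[X] = C(38,4)·2^(1−C(4,2)) = 73815/32 ≈ 2306.71875.


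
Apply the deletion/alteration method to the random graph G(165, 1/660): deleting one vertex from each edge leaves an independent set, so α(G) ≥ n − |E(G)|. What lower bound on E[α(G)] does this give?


E[|E(G)|] = C(165, 2)·p = 13530 · (1/660) = 41/2.
E[α(G)] ≥ n − E[|E(G)|] = 165 − 41/2 = 289/2.
Numerically: ≈ 144.50000.
(This is only a lower bound; the true E[α(G)] may be larger.)

E[α(G)] ≥ 289/2 ≈ 144.50000.


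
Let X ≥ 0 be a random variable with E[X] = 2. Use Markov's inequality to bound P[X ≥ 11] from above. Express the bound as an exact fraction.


μ = E[X] = 2, a = 11.
Markov: P[X ≥ 11] ≤ μ/a = (2)/11 = 2/11.
Numerically: ≈ 0.1818.
(Since a = 11 > μ = 2.0000, the bound 2/11 is < 1 and informative.)

P[X ≥ 11] ≤ 2/11 ≈ 0.1818.


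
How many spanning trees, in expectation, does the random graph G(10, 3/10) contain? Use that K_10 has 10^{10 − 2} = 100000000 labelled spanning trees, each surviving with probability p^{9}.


K_10 has 10^{10 − 2} = 100000000 labelled spanning trees.
For each such spanning tree H, let X_H = 1 if all 9 edges of H are present in G. Then P[X_H = 1] = p^{9} = (3/10)^{9} = 19683/1000000000.
By linearity: E[X] = Σ_H E[X_H] = 100000000 · p^{9} = 100000000 · 19683/1000000000 = 19683/10.
Numerically: E[X] ≈ 1.97e+03.

E[X] = 100000000 · (3/10)^{9} = 19683/10 ≈ 1.97e+03.


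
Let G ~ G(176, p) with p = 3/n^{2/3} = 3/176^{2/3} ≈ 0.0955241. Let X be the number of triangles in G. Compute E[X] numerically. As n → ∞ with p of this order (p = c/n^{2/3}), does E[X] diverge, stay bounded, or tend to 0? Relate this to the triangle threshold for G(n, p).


Number of potential triangles: C(176, 3) = 893200.
Each occurs with probability p³ ≈ (0.0955241)³ ≈ 8.71642562e-04.
By linearity: E[X] = C(176, 3)·p³ ≈ 893200 · 8.71642562e-04 ≈ 778.551136.
Since α = 2/3 < 1, p = c/n^{2/3} ≫ 1/n is above the triangle threshold p ~ 1/n. Asymptotically E[X] ~ (c³/6)·n^{3(1−α)} = (3³/6)·n^{1} → ∞; triangles are abundant w.h.p.

E[X] ≈ 778.551136; in regime p = Θ(1/n^{2/3}) E[X] diverges (above the triangle threshold p ~ 1/n).


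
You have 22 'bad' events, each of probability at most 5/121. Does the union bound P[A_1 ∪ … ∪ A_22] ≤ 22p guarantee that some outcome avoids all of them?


Union bound: P[∪_{i=1}^{22} A_i] ≤ Σ_i P[A_i] ≤ 22·p = 22·(5/121) = 10/11.
Numerically: 10/11 ≈ 0.909091.
Is 10/11 < 1? YES.
Since P[∪ A_i] ≤ 10/11 < 1, the complement has P[∩ A_i^c] ≥ 1 − 10/11 = 1/11 > 0, so some outcome avoids every A_i.

22·p = 10/11 ≈ 0.909091; existence CERTIFIED by the union bound.


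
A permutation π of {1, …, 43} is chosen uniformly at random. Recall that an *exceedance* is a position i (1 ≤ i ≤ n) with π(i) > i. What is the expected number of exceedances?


Write X = Σ_{i=1}^{43} X_i, where X_i = 1_{π(i) > i}.
For each fixed i, π(i) is uniform over {1, …, 43} (marginal of a uniform permutation), so P[π(i) > i] = (n − i)/n. Summing: Σ_{i=1}^{43} (n − i)/n = (0 + 1 + … + 42)/43 = 43(43 − 1)/(2·43) = (43 − 1)/2.
Hence E[X] = Σ_{i=1}^{43} (43 − i)/43 = 21 ≈ 21.0000.

E[X] = 21 = 21.0000.


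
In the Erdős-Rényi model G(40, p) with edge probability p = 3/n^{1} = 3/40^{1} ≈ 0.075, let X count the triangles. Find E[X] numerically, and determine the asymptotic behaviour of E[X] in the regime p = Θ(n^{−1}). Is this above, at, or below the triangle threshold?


Number of potential triangles: C(40, 3) = 9880.
Each occurs with probability p³ ≈ (0.075)³ ≈ 4.218750e-04.
By linearity: E[X] = C(40, 3)·p³ ≈ 9880 · 4.218750e-04 ≈ 4.1681.
Here α = 1, so p = 3/n is exactly at the triangle threshold p ~ 1/n. Asymptotically E[X] → c³/6 = 3³/6 = 9/2 ≈ 4.5000, a bounded constant. In this regime the triangle count is asymptotically Poisson(c³/6).

E[X] ≈ 4.1681; in regime p = Θ(1/n^{1}) E[X] stays bounded (at the triangle threshold p ~ 1/n).


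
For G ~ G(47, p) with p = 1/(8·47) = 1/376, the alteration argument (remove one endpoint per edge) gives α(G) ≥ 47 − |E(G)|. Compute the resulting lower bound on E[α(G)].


E[|E(G)|] = C(47, 2)·p = 1081 · (1/376) = 23/8.
E[α(G)] ≥ n − E[|E(G)|] = 47 − 23/8 = 353/8.
Numerically: ≈ 44.125000.
(This is only a lower bound; the true E[α(G)] may be larger.)

E[α(G)] ≥ 353/8 ≈ 44.125000.


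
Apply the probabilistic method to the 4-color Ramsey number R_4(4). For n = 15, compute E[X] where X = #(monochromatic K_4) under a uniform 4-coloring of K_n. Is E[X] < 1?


E[X] = C(15, 4) · 4^{1 − 6} = 1365 · 4^{−5} = 1365/1024.
As a reduced fraction: E[X] = 1365/1024 ≈ 1.3330078.
Is E[X] < 1? NO.
Since E[X] ≥ 1, the first-moment bound is inconclusive at n = 15; it does NOT by itself certify R_4(4) > 15.

E[X] = 1365/1024 ≈ 1.3330078; E[X] ≥ 1; first-moment method inconclusive here.


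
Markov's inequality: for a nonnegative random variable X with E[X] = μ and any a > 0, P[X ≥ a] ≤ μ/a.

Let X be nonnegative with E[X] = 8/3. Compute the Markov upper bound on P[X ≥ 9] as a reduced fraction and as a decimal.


μ = E[X] = 8/3, a = 9.
Markov: P[X ≥ 9] ≤ μ/a = (8/3)/9 = 8/27.
Numerically: ≈ 0.296296.
(Since a = 9 > μ = 2.666667, the bound 8/27 is < 1 and informative.)

P[X ≥ 9] ≤ 8/27 ≈ 0.296296.


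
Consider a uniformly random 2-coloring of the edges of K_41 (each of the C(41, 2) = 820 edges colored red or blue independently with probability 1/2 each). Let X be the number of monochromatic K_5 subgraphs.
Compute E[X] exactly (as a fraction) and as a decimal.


Let X = Σ_S X_S over the C(41, 5) = 749398 subsets S of size 5, where X_S = 1 if the K_5 on S is monochromatic.
For a fixed S, the K_5 on S has C(5, 2) = 10 edges. P[all 10 edges red] = (1/2)^10, and likewise for blue, so P[monochromatic] = 2·(1/2)^10 = 2^{1 − 10} = 1/512.
By linearity: E[X] = C(41, 5) · 2^{1 − 10} = 749398 · 1/512 = 374699/256.
Numerically: E[X] ≈ 1463.668.

E[X] = C(41,5)·2^(1−C(5,2)) = 374699/256 ≈ 1463.668.


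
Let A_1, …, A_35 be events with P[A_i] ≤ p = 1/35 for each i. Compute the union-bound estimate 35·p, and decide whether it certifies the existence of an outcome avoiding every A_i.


Union bound: P[∪_{i=1}^{35} A_i] ≤ Σ_i P[A_i] ≤ 35·p = 35·(1/35) = 1.
Numerically: 1 ≈ 1.000000.
Is 1 < 1? NO.
Since the bound 1 is ≥ 1, the union bound is uninformative here; it does NOT by itself certify existence.

35·p = 1 ≈ 1.000000; existence NOT certified by the union bound.


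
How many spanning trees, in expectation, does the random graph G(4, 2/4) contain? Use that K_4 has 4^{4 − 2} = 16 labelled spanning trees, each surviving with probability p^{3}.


K_4 has 4^{4 − 2} = 16 labelled spanning trees.
For each such spanning tree H, let X_H = 1 if all 3 edges of H are present in G. Then P[X_H = 1] = p^{3} = (1/2)^{3} = 1/8.
Summing the indicators: E[X] = Σ_H E[X_H] = 16 · p^{3} = 16 · 1/8 = 2.
Numerically: E[X] ≈ 2.

E[X] = 16 · (1/2)^{3} = 2 ≈ 2.


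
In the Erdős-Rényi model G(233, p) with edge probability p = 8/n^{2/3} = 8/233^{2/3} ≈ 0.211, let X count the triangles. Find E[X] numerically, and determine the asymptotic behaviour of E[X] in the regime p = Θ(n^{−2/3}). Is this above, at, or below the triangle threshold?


Number of potential triangles: C(233, 3) = 2081156.
Each occurs with probability p³ ≈ (0.211)³ ≈ 9.43101e-03.
By linearity: E[X] = C(233, 3)·p³ ≈ 2081156 · 9.43101e-03 ≈ 19627.399.
Since α = 2/3 < 1, p = c/n^{2/3} ≫ 1/n is above the triangle threshold p ~ 1/n. Asymptotically E[X] ~ (c³/6)·n^{3(1−α)} = (8³/6)·n^{1} → ∞; triangles are abundant w.h.p.

E[X] ≈ 19627.399; in regime p = Θ(1/n^{2/3}) E[X] diverges (above the triangle threshold p ~ 1/n).


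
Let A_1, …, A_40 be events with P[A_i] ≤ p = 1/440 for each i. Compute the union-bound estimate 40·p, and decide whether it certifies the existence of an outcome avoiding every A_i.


Union bound: P[∪_{i=1}^{40} A_i] ≤ Σ_i P[A_i] ≤ 40·p = 40·(1/440) = 1/11.
Numerically: 1/11 ≈ 0.0909.
Is 1/11 < 1? YES.
Since P[∪ A_i] ≤ 1/11 < 1, the complement has P[∩ A_i^c] ≥ 1 − 1/11 = 10/11 > 0, so some outcome avoids every A_i.

40·p = 1/11 ≈ 0.0909; existence CERTIFIED by the union bound.


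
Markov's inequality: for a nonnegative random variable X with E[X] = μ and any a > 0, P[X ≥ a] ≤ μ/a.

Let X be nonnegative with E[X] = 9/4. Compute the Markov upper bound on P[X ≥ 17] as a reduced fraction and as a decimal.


μ = E[X] = 9/4, a = 17.
Markov: P[X ≥ 17] ≤ μ/a = (9/4)/17 = 9/68.
Numerically: ≈ 0.132353.
(Since a = 17 > μ = 2.250000, the bound 9/68 is < 1 and informative.)

P[X ≥ 17] ≤ 9/68 ≈ 0.132353.


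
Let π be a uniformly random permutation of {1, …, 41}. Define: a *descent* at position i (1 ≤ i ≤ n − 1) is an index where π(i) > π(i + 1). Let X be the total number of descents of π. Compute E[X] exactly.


Write X = Σ X_I over i = 1, …, 40, with X_I the indicator of one descent.
There are 40 indicators.
For each fixed i, the pair (π(i), π(i+1)) is a uniformly random ordered pair of distinct values from {1, …, 41}; by symmetry P[π(i) > π(i+1)] = 1/2.
By linearity: E[X] = 40 · (1/2) = (41 − 1) · (1/2) = 20 ≈ 20.00000.

E[X] = 20 = 20.00000.


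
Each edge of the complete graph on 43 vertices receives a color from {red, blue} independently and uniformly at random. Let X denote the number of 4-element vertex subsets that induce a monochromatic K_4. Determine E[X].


Let X = Σ_S X_S over the C(43, 4) = 123410 subsets S of size 4, where X_S = 1 if the K_4 on S is monochromatic.
For a fixed S, the K_4 on S has C(4, 2) = 6 edges. P[all 6 edges red] = (1/2)^6, and likewise for blue, so P[monochromatic] = 2·(1/2)^6 = 2^{1 − 6} = 1/32.
By linearity of expectation: E[X] = C(43, 4) · 2^{1 − 6} = 123410 · 1/32 = 61705/16.
Numerically: E[X] ≈ 3856.5625.

E[X] = C(43,4)·2^(1−C(4,2)) = 61705/16 ≈ 3856.5625.


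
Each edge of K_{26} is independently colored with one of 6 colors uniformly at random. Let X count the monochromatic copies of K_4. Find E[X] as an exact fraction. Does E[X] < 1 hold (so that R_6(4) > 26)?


E[X] = C(26, 4) · 6^{1 − 6} = 14950 · 6^{−5} = 14950/7776.
As a reduced fraction: E[X] = 7475/3888 ≈ 1.92258.
Is E[X] < 1? NO.
Since E[X] ≥ 1, the first-moment bound is inconclusive at n = 26; it does NOT by itself certify R_6(4) > 26.

E[X] = 7475/3888 ≈ 1.92258; E[X] ≥ 1; first-moment method inconclusive here.


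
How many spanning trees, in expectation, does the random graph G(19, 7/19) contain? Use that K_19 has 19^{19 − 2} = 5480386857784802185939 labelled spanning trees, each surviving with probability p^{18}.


K_19 has 19^{19 − 2} = 5480386857784802185939 labelled spanning trees.
For each such spanning tree H, let X_H = 1 if all 18 edges of H are present in G. Then P[X_H = 1] = p^{18} = (7/19)^{18} = 1628413597910449/104127350297911241532841.
By linearity of expectation: E[X] = Σ_H E[X_H] = 5480386857784802185939 · p^{18} = 5480386857784802185939 · 1628413597910449/104127350297911241532841 = 1628413597910449/19.
Numerically: E[X] ≈ 8.5706e+13.

E[X] = 5480386857784802185939 · (7/19)^{18} = 1628413597910449/19 ≈ 8.5706e+13.


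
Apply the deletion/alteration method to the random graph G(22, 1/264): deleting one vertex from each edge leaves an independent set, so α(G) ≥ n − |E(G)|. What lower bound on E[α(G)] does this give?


E[|E(G)|] = C(22, 2)·p = 231 · (1/264) = 7/8.
E[α(G)] ≥ n − E[|E(G)|] = 22 − 7/8 = 169/8.
Numerically: ≈ 21.12500.
(This is only a lower bound; the true E[α(G)] may be larger.)

E[α(G)] ≥ 169/8 ≈ 21.12500.


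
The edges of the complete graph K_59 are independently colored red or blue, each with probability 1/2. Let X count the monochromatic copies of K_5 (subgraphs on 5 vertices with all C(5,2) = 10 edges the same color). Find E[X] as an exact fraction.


Let X = Σ_S X_S over the C(59, 5) = 5006386 subsets S of size 5, where X_S = 1 if the K_5 on S is monochromatic.
For a fixed S, the K_5 on S has C(5, 2) = 10 edges. P[all 10 edges red] = (1/2)^10, and likewise for blue, so P[monochromatic] = 2·(1/2)^10 = 2^{1 − 10} = 1/512.
Summing: E[X] = C(59, 5) · 2^{1 − 10} = 5006386 · 1/512 = 2503193/256.
Numerically: E[X] ≈ 9778.097656.

E[X] = C(59,5)·2^(1−C(5,2)) = 2503193/256 ≈ 9778.097656.


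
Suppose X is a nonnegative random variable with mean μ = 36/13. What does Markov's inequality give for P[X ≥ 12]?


μ = E[X] = 36/13, a = 12.
Markov: P[X ≥ 12] ≤ μ/a = (36/13)/12 = 3/13.
Numerically: ≈ 0.23077.
(Since a = 12 > μ = 2.76923, the bound 3/13 is < 1 and informative.)

P[X ≥ 12] ≤ 3/13 ≈ 0.23077.


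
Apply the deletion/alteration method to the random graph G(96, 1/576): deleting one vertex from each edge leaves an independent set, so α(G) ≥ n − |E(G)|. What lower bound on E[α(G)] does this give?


E[|E(G)|] = C(96, 2)·p = 4560 · (1/576) = 95/12.
E[α(G)] ≥ n − E[|E(G)|] = 96 − 95/12 = 1057/12.
Numerically: ≈ 88.08333.
(This is only a lower bound; the true E[α(G)] may be larger.)

E[α(G)] ≥ 1057/12 ≈ 88.08333.


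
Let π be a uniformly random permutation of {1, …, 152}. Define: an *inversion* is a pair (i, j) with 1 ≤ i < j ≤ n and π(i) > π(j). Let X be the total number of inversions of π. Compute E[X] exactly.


Write X = Σ X_I over the C(152, 2) = 11476 pairs i < j, with X_I the indicator of one inversion.
There are 11476 indicators.
For each fixed pair i < j, the values π(i) and π(j) are two distinct elements of {1, …, 152} in uniformly random order; by symmetry P[π(i) > π(j)] = 1/2.
By linearity: E[X] = 11476 · (1/2) = C(152, 2) · (1/2) = 11476/2 = 5738 ≈ 5738.0000.

E[X] = 5738 = 5738.0000.


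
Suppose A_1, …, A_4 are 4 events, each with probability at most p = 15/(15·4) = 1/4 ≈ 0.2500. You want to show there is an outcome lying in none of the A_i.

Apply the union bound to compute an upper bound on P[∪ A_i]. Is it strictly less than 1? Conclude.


Union bound: P[∪_{i=1}^{4} A_i] ≤ Σ_i P[A_i] ≤ 4·p = 4·(1/4) = 1.
Numerically: 1 ≈ 1.0000.
Is 1 < 1? NO.
Since the bound 1 is ≥ 1, the union bound is uninformative here; it does NOT by itself certify existence.

4·p = 1 ≈ 1.0000; existence NOT certified by the union bound.


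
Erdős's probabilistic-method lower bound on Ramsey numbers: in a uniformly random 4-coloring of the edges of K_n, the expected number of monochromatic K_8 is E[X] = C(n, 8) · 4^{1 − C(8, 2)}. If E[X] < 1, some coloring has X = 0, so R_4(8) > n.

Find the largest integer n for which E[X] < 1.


We need C(n, 8) · 4^{1 − 28} < 1, i.e. C(n, 8) < 4^{28 − 1} = 18014398509481984.
Check values of n near the boundary:
  n = 404: C(404, 8) = 16415071523485570; 16415071523485570 < 18014398509481984? YES
  n = 405: C(405, 8) = 16745853821188050; 16745853821188050 < 18014398509481984? YES
  n = 406: C(406, 8) = 17082453897995850; 17082453897995850 < 18014398509481984? YES
  n = 407: C(407, 8) = 17424959239309050; 17424959239309050 < 18014398509481984? YES
  n = 408: C(408, 8) = 17773458424095231; 17773458424095231 < 18014398509481984? YES
  n = 409: C(409, 8) = 18128041135797879; 18128041135797879 < 18014398509481984? NO
  n = 410: C(410, 8) = 18488798173326195; 18488798173326195 < 18014398509481984? NO
  n = 411: C(411, 8) = 18855821462126715; 18855821462126715 < 18014398509481984? NO
The largest n with C(n, 8) < 18014398509481984 is n = 408 (where E[X] = 17773458424095231/18014398509481984 ≈ 0.986625). Hence R_4(8) > 408, i.e. R_4(8) ≥ 409.

Largest n = 408; hence R_4(8) > 408.


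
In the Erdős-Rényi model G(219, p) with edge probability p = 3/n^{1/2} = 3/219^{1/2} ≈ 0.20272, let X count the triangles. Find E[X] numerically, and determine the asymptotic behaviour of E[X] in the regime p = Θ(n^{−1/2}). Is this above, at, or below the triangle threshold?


Number of potential triangles: C(219, 3) = 1726669.
Each occurs with probability p³ ≈ (0.20272)³ ≈ 8.3310088e-03.
By linearity: E[X] = C(219, 3)·p³ ≈ 1726669 · 8.3310088e-03 ≈ 14384.89459.
Since α = 1/2 < 1, p = c/n^{1/2} ≫ 1/n is above the triangle threshold p ~ 1/n. Asymptotically E[X] ~ (c³/6)·n^{3(1−α)} = (3³/6)·n^{1.5} → ∞; triangles are abundant w.h.p.

E[X] ≈ 14384.89459; in regime p = Θ(1/n^{1/2}) E[X] diverges (above the triangle threshold p ~ 1/n).


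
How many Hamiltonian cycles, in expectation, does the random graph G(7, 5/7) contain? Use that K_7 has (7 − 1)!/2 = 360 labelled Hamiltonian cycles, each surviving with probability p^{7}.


K_7 has (7 − 1)!/2 = 360 labelled Hamiltonian cycles.
For each such Hamiltonian cycle H, let X_H = 1 if all 7 edges of H are present in G. Then P[X_H = 1] = p^{7} = (5/7)^{7} = 78125/823543.
By linearity of expectation: E[X] = Σ_H E[X_H] = 360 · p^{7} = 360 · 78125/823543 = 28125000/823543.
Numerically: E[X] ≈ 34.1512.

E[X] = 360 · (5/7)^{7} = 28125000/823543 ≈ 34.1512.


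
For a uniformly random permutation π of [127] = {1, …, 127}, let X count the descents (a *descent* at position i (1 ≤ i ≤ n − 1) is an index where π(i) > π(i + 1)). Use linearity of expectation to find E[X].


Write X = Σ X_I over i = 1, …, 126, with X_I the indicator of one descent.
There are 126 indicators.
For each fixed i, the pair (π(i), π(i+1)) is a uniformly random ordered pair of distinct values from {1, …, 127}; by symmetry P[π(i) > π(i+1)] = 1/2.
By linearity: E[X] = 126 · (1/2) = (127 − 1) · (1/2) = 63 ≈ 63.000000.

E[X] = 63 = 63.000000.


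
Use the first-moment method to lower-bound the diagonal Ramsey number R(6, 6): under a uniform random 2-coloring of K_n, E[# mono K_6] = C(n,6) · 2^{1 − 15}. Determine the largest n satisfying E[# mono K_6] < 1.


We need C(n, 6) · 2^{1 − 15} < 1, i.e. C(n, 6) < 2^{15 − 1} = 16384.
Check values of n near the boundary:
  n = 14: C(14, 6) = 3003; 3003 < 16384? YES
  n = 15: C(15, 6) = 5005; 5005 < 16384? YES
  n = 16: C(16, 6) = 8008; 8008 < 16384? YES
  n = 17: C(17, 6) = 12376; 12376 < 16384? YES
  n = 18: C(18, 6) = 18564; 18564 < 16384? NO
The largest n with C(n, 6) < 16384 is n = 17 (where E[X] = 1547/2048 ≈ 0.7554). Hence R(6, 6) > 17, i.e. R(6, 6) ≥ 18.

Largest n = 17; hence R(6, 6) > 17.


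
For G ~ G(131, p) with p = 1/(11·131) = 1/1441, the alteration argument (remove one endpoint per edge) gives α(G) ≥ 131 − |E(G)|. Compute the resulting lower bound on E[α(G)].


E[|E(G)|] = C(131, 2)·p = 8515 · (1/1441) = 65/11.
E[α(G)] ≥ n − E[|E(G)|] = 131 − 65/11 = 1376/11.
Numerically: ≈ 125.091.
(This is only a lower bound; the true E[α(G)] may be larger.)

E[α(G)] ≥ 1376/11 ≈ 125.091.


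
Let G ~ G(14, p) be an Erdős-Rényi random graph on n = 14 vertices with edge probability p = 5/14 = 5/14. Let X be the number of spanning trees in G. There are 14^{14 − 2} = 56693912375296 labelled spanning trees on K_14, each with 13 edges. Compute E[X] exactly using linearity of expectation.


K_14 has 14^{14 − 2} = 56693912375296 labelled spanning trees.
For each such spanning tree H, let X_H = 1 if all 13 edges of H are present in G. Then P[X_H = 1] = p^{13} = (5/14)^{13} = 1220703125/793714773254144.
Summing the indicators: E[X] = Σ_H E[X_H] = 56693912375296 · p^{13} = 56693912375296 · 1220703125/793714773254144 = 1220703125/14.
Numerically: E[X] ≈ 8.72e+07.

E[X] = 56693912375296 · (5/14)^{13} = 1220703125/14 ≈ 8.72e+07.


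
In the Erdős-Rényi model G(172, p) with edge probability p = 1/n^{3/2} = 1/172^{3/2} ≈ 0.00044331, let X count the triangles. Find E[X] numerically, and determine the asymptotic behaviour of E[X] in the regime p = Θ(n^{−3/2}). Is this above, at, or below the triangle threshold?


Number of potential triangles: C(172, 3) = 833340.
Each occurs with probability p³ ≈ (0.00044331)³ ≈ 8.7120827e-11.
By linearity: E[X] = C(172, 3)·p³ ≈ 833340 · 8.7120827e-11 ≈ 0.00007.
Since α = 3/2 > 1, p = c/n^{3/2} = o(1/n) is below the triangle threshold p ~ 1/n. Asymptotically E[X] ~ (c³/6)·n^{3(1−α)} = (1³/6)·n^{-1.5} → 0, so by Markov's inequality G has no triangles w.h.p.

E[X] ≈ 0.00007; in regime p = Θ(1/n^{3/2}) E[X] tends to 0 (below the triangle threshold p ~ 1/n).


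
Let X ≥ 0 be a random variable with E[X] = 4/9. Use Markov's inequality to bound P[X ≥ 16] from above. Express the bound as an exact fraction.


μ = E[X] = 4/9, a = 16.
Markov: P[X ≥ 16] ≤ μ/a = (4/9)/16 = 1/36.
Numerically: ≈ 0.02778.
(Since a = 16 > μ = 0.44444, the bound 1/36 is < 1 and informative.)

P[X ≥ 16] ≤ 1/36 ≈ 0.02778.


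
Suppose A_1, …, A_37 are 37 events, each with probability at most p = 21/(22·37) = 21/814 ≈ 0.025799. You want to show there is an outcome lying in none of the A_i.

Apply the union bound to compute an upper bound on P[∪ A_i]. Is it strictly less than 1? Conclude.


Union bound: P[∪_{i=1}^{37} A_i] ≤ Σ_i P[A_i] ≤ 37·p = 37·(21/814) = 21/22.
Numerically: 21/22 ≈ 0.954545.
Is 21/22 < 1? YES.
Since P[∪ A_i] ≤ 21/22 < 1, the complement has P[∩ A_i^c] ≥ 1 − 21/22 = 1/22 > 0, so some outcome avoids every A_i.

37·p = 21/22 ≈ 0.954545; existence CERTIFIED by the union bound.


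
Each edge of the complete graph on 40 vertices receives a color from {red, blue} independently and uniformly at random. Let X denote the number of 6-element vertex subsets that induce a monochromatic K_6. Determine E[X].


Let X = Σ_S X_S over the C(40, 6) = 3838380 subsets S of size 6, where X_S = 1 if the K_6 on S is monochromatic.
For a fixed S, the K_6 on S has C(6, 2) = 15 edges. P[all 15 edges red] = (1/2)^15, and likewise for blue, so P[monochromatic] = 2·(1/2)^15 = 2^{1 − 15} = 1/16384.
By linearity: E[X] = C(40, 6) · 2^{1 − 15} = 3838380 · 1/16384 = 959595/4096.
Numerically: E[X] ≈ 234.276123.

E[X] = C(40,6)·2^(1−C(6,2)) = 959595/4096 ≈ 234.276123.


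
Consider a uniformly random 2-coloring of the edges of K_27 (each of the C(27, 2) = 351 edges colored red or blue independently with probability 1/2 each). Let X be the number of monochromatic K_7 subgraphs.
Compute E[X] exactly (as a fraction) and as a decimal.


Let X = Σ_S X_S over the C(27, 7) = 888030 subsets S of size 7, where X_S = 1 if the K_7 on S is monochromatic.
For a fixed S, the K_7 on S has C(7, 2) = 21 edges. P[all 21 edges red] = (1/2)^21, and likewise for blue, so P[monochromatic] = 2·(1/2)^21 = 2^{1 − 21} = 1/1048576.
By linearity of expectation: E[X] = C(27, 7) · 2^{1 − 21} = 888030 · 1/1048576 = 444015/524288.
Numerically: E[X] ≈ 0.84689.

E[X] = C(27,7)·2^(1−C(7,2)) = 444015/524288 ≈ 0.84689.


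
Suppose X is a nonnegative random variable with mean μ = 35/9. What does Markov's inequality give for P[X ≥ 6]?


μ = E[X] = 35/9, a = 6.
Markov: P[X ≥ 6] ≤ μ/a = (35/9)/6 = 35/54.
Numerically: ≈ 0.64815.
(Since a = 6 > μ = 3.88889, the bound 35/54 is < 1 and informative.)

P[X ≥ 6] ≤ 35/54 ≈ 0.64815.


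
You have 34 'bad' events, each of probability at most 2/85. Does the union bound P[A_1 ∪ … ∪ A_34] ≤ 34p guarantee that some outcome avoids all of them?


Union bound: P[∪_{i=1}^{34} A_i] ≤ Σ_i P[A_i] ≤ 34·p = 34·(2/85) = 4/5.
Numerically: 4/5 ≈ 0.800.
Is 4/5 < 1? YES.
Since P[∪ A_i] ≤ 4/5 < 1, the complement has P[∩ A_i^c] ≥ 1 − 4/5 = 1/5 > 0, so some outcome avoids every A_i.

34·p = 4/5 ≈ 0.800; existence CERTIFIED by the union bound.


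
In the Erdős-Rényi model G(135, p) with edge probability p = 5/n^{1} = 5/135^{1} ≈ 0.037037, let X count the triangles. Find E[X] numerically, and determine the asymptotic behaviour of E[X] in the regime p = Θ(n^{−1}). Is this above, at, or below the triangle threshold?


Number of potential triangles: C(135, 3) = 400995.
Each occurs with probability p³ ≈ (0.037037)³ ≈ 5.08052634e-05.
By linearity: E[X] = C(135, 3)·p³ ≈ 400995 · 5.08052634e-05 ≈ 20.372657.
Here α = 1, so p = 5/n is exactly at the triangle threshold p ~ 1/n. Asymptotically E[X] → c³/6 = 5³/6 = 125/6 ≈ 20.833333, a bounded constant. In this regime the triangle count is asymptotically Poisson(c³/6).

E[X] ≈ 20.372657; in regime p = Θ(1/n^{1}) E[X] stays bounded (at the triangle threshold p ~ 1/n).


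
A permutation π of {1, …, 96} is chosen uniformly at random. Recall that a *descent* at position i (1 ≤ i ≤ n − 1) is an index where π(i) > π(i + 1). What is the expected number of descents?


Write X = Σ X_I over i = 1, …, 95, with X_I the indicator of one descent.
There are 95 indicators.
For each fixed i, the pair (π(i), π(i+1)) is a uniformly random ordered pair of distinct values from {1, …, 96}; by symmetry P[π(i) > π(i+1)] = 1/2.
By linearity: E[X] = 95 · (1/2) = (96 − 1) · (1/2) = 95/2 ≈ 47.5000.

E[X] = 95/2 = 47.5000.


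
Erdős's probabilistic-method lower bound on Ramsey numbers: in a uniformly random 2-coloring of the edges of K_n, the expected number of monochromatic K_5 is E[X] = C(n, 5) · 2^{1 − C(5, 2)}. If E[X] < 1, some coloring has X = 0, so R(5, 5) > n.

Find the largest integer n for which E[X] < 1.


We need C(n, 5) · 2^{1 − 10} < 1, i.e. C(n, 5) < 2^{10 − 1} = 512.
Check values of n near the boundary:
  n = 7: C(7, 5) = 21; 21 < 512? YES
  n = 8: C(8, 5) = 56; 56 < 512? YES
  n = 9: C(9, 5) = 126; 126 < 512? YES
  n = 10: C(10, 5) = 252; 252 < 512? YES
  n = 11: C(11, 5) = 462; 462 < 512? YES
  n = 12: C(12, 5) = 792; 792 < 512? NO
  n = 13: C(13, 5) = 1287; 1287 < 512? NO
  n = 14: C(14, 5) = 2002; 2002 < 512? NO
The largest n with C(n, 5) < 512 is n = 11 (where E[X] = 231/256 ≈ 0.902344). Hence R(5, 5) > 11, i.e. R(5, 5) ≥ 12.

Largest n = 11; hence R(5, 5) > 11.


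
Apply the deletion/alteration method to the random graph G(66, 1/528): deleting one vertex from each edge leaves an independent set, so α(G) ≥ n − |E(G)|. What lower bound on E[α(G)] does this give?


E[|E(G)|] = C(66, 2)·p = 2145 · (1/528) = 65/16.
E[α(G)] ≥ n − E[|E(G)|] = 66 − 65/16 = 991/16.
Numerically: ≈ 61.937500.
(This is only a lower bound; the true E[α(G)] may be larger.)

E[α(G)] ≥ 991/16 ≈ 61.937500.


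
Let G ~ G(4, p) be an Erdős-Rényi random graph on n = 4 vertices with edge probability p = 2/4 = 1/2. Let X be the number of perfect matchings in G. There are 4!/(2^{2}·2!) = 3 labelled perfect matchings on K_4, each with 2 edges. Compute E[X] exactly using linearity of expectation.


K_4 has 4!/(2^{2}·2!) = 3 labelled perfect matchings.
For each such perfect matching H, let X_H = 1 if all 2 edges of H are present in G. Then P[X_H = 1] = p^{2} = (1/2)^{2} = 1/4.
By linearity: E[X] = Σ_H E[X_H] = 3 · p^{2} = 3 · 1/4 = 3/4.
Numerically: E[X] ≈ 0.75.

E[X] = 3 · (1/2)^{2} = 3/4 ≈ 0.75.


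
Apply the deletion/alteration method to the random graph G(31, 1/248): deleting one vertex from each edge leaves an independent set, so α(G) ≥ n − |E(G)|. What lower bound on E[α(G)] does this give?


E[|E(G)|] = C(31, 2)·p = 465 · (1/248) = 15/8.
E[α(G)] ≥ n − E[|E(G)|] = 31 − 15/8 = 233/8.
Numerically: ≈ 29.12500.
(This is only a lower bound; the true E[α(G)] may be larger.)

E[α(G)] ≥ 233/8 ≈ 29.12500.


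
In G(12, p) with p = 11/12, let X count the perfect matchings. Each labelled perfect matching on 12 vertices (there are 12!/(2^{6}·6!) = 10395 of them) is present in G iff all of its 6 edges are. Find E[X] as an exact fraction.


K_12 has 12!/(2^{6}·6!) = 10395 labelled perfect matchings.
For each such perfect matching H, let X_H = 1 if all 6 edges of H are present in G. Then P[X_H = 1] = p^{6} = (11/12)^{6} = 1771561/2985984.
Summing the indicators: E[X] = Σ_H E[X_H] = 10395 · p^{6} = 10395 · 1771561/2985984 = 682050985/110592.
Numerically: E[X] ≈ 6167.

E[X] = 10395 · (11/12)^{6} = 682050985/110592 ≈ 6167.


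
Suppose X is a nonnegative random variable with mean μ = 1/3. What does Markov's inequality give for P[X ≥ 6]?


μ = E[X] = 1/3, a = 6.
Markov: P[X ≥ 6] ≤ μ/a = (1/3)/6 = 1/18.
Numerically: ≈ 0.05556.
(Since a = 6 > μ = 0.33333, the bound 1/18 is < 1 and informative.)

P[X ≥ 6] ≤ 1/18 ≈ 0.05556.


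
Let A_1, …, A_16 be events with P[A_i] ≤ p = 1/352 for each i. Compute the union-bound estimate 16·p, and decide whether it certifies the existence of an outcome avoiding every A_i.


Union bound: P[∪_{i=1}^{16} A_i] ≤ Σ_i P[A_i] ≤ 16·p = 16·(1/352) = 1/22.
Numerically: 1/22 ≈ 0.0454545.
Is 1/22 < 1? YES.
Since P[∪ A_i] ≤ 1/22 < 1, the complement has P[∩ A_i^c] ≥ 1 − 1/22 = 21/22 > 0, so some outcome avoids every A_i.

16·p = 1/22 ≈ 0.0454545; existence CERTIFIED by the union bound.


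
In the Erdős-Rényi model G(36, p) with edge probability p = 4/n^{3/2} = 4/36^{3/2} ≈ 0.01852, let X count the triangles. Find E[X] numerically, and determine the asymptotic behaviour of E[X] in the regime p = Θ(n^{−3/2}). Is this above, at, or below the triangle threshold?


Number of potential triangles: C(36, 3) = 7140.
Each occurs with probability p³ ≈ (0.01852)³ ≈ 6.350658e-06.
By linearity: E[X] = C(36, 3)·p³ ≈ 7140 · 6.350658e-06 ≈ 0.0453.
Since α = 3/2 > 1, p = c/n^{3/2} = o(1/n) is below the triangle threshold p ~ 1/n. Asymptotically E[X] ~ (c³/6)·n^{3(1−α)} = (4³/6)·n^{-1.5} → 0, so by Markov's inequality G has no triangles w.h.p.

E[X] ≈ 0.0453; in regime p = Θ(1/n^{3/2}) E[X] tends to 0 (below the triangle threshold p ~ 1/n).


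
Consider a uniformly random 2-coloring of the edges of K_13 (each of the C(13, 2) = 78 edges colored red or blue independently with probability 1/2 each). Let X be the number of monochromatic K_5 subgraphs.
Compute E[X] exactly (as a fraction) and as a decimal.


Let X = Σ_S X_S over the C(13, 5) = 1287 subsets S of size 5, where X_S = 1 if the K_5 on S is monochromatic.
For a fixed S, the K_5 on S has C(5, 2) = 10 edges. P[all 10 edges red] = (1/2)^10, and likewise for blue, so P[monochromatic] = 2·(1/2)^10 = 2^{1 − 10} = 1/512.
Summing: E[X] = C(13, 5) · 2^{1 − 10} = 1287 · 1/512 = 1287/512.
Numerically: E[X] ≈ 2.5137.

E[X] = C(13,5)·2^(1−C(5,2)) = 1287/512 ≈ 2.5137.
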